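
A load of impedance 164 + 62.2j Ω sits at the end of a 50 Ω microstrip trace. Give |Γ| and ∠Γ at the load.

Γ = (Z_L − Z_0)/(Z_L + Z_0) = (114 + j62.2)/(214 + j62.2)
|Γ| = 130/223 = 0.583

Γ ≈ 0.583 ∠ 12.4°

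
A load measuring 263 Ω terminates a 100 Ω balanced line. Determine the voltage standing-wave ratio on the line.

Γ = (263 − 100)/(263 + 100) = 0.449
VSWR = (1 + 0.449)/(1 − 0.449)

VSWR ≈ 2.63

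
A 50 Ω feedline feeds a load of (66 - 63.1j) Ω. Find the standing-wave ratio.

Γ = (Z_L − Z_0)/(Z_L + Z_0) = (16 − j63.1)/(116 − j63.1)
|Γ| = 65.1/132 = 0.493
VSWR = (1 + |Γ|)/(1 − |Γ|) = 1.49/0.507

VSWR ≈ 2.94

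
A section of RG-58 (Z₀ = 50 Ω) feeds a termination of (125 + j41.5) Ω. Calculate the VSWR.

VSWR ≈ 2.82

Γ = (Z_L − Z_0)/(Z_L + Z_0) = (75 + j41.5)/(175 + j41.5)
|Γ| = 85.7/180 = 0.477
VSWR = (1 + |Γ|)/(1 − |Γ|) = 1.48/0.523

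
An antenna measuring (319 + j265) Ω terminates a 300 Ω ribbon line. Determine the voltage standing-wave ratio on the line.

VSWR ≈ 2.3

Γ = (Z_L − Z_0)/(Z_L + Z_0) = (19 + j265)/(619 + j265)
|Γ| = 266/673 = 0.395
VSWR = (1 + |Γ|)/(1 − |Γ|) = 1.39/0.605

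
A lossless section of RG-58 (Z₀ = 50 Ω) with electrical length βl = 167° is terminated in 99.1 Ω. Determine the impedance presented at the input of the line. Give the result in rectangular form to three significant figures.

Z_in ≈ 86.3 + j28 Ω

tan(βl) = tan(167°) = -0.231
Z_in = Z_0·(Z_L + jZ_0·tanβl)/(Z_0 + jZ_L·tanβl)
     = 50·(99.1 − j11.5)/(50 − j22.9)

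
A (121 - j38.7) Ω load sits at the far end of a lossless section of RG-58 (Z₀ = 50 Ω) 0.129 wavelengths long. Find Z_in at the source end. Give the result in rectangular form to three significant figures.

Z_in ≈ 26.1 − j29 Ω

βl = 2π × 0.129 = 46.4°
tan(βl) = tan(46.4°) = 1.05
Z_in = Z_0·(Z_L + jZ_0·tanβl)/(Z_0 + jZ_L·tanβl)
     = 50·(121 + j13.9)/(90.7 + j127)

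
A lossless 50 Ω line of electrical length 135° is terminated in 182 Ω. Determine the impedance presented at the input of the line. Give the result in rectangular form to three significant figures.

Z_in ≈ 25.5 + j43 Ω

tan(βl) = tan(135°) = -1
Z_in = Z_0·(Z_L + jZ_0·tanβl)/(Z_0 + jZ_L·tanβl)
     = 50·(182 − j50)/(50 − j182)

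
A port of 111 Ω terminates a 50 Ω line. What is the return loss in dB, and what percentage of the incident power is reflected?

Γ = (111 − 50)/(111 + 50) = 0.379
RL = −20·log₁₀(0.379) = 8.43 dB
P_refl/P_inc = |Γ|² = 0.144

RL ≈ 8.43 dB; 14.4% of incident power reflected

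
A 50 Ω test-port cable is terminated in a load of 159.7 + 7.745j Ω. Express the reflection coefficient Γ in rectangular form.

Γ ≈ 0.524 + j0.0176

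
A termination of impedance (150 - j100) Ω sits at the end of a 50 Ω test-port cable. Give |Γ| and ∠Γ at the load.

Γ ≈ 0.632 ∠ -18.4°

Γ = (Z_L − Z_0)/(Z_L + Z_0) = (100 − j100)/(200 − j100)
|Γ| = 141/224 = 0.632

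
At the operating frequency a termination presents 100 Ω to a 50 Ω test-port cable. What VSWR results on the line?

VSWR ≈ 2

For a purely resistive load, VSWR = R_L/Z_0 or Z_0/R_L (whichever > 1) = 100/50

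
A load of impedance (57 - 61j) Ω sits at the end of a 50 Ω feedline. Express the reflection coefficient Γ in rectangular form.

Γ = (Z_L − Z_0)/(Z_L + Z_0) = (7 − j61)/(107 − j61)

Γ ≈ 0.295 − j0.402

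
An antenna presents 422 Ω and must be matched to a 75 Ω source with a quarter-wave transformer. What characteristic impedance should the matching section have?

Z_qwt = √(Z_0·R_L) = √(75 × 422) = √31650

Z_qwt ≈ 178 Ω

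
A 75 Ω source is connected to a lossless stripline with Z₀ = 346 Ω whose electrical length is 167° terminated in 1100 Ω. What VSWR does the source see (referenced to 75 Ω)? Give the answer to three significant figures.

tan(βl) = -0.231
Z_in = Z_0·(Z_L + jZ_0·tanβl)/(Z_0 + jZ_L·tanβl) = 753 + j473 Ω
Γ_s = (Z_in − Z_s)/(Z_in + Z_s) = (678 + j473)/(828 + j473), |Γ_s| = 0.867
VSWR = (1 + |Γ_s|)/(1 − |Γ_s|)

VSWR ≈ 14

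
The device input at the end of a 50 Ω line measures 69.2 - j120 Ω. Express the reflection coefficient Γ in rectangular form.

Γ = (Z_L − Z_0)/(Z_L + Z_0) = (19.2 − j120)/(119.2 − j120)

Γ ≈ 0.583 − j0.419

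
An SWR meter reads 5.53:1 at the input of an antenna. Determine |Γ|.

|Γ| ≈ 0.694

|Γ| = (S − 1)/(S + 1) = (5.53 − 1)/(5.53 + 1) = 4.53/6.53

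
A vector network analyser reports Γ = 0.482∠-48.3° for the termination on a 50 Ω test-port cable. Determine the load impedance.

Z_L ≈ 64.9 − j60.9 Ω

Z_L = Z_0·(1 + Γ)/(1 − Γ) = 50·(1.32 − j0.36)/(0.679 + j0.36)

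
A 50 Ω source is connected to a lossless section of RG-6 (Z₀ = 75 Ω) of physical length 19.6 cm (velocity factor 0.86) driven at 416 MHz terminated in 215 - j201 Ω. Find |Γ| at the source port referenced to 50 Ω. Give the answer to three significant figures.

|Γ| ≈ 0.676

λ = v/f = 0.86·c / 416 MHz = 0.62 m
βl = 2π·l/λ = 2π × 0.316 = 114°
tan(βl) = -2.27
Z_in = Z_0·(Z_L + jZ_0·tanβl)/(Z_0 + jZ_L·tanβl) = 19.4 + j48.2 Ω
Γ_s = (Z_in − Z_s)/(Z_in + Z_s) = (-30.6 + j48.2)/(69.4 + j48.2), |Γ_s| = 0.676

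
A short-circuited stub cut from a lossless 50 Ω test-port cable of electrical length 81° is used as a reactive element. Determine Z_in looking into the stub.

tan(βl) = 6.31
For a short-circuited stub, Z_in = jZ_0·tan(βl)

Z_in ≈ +j316 Ω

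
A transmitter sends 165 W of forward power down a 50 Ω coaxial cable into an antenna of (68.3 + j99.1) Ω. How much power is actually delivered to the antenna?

P_delivered ≈ 94.6 W

|Γ| = |(18.3 + j99.1)/(118.3 + j99.1)| = 0.653
|Γ|² = 0.426
P_refl = |Γ|²·P_inc = 70.4 W, P_del = (1 − |Γ|²)·P_inc = 94.6 W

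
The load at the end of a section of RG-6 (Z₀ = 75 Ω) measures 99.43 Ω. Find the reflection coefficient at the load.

Γ = 0.14

Γ = (Z_L − Z_0)/(Z_L + Z_0) = (99.43 − 75)/(99.43 + 75) = 24.43/174.4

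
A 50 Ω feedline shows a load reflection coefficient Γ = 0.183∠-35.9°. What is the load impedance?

Z_L = Z_0·(1 + Γ)/(1 − Γ) = 50·(1.15 − j0.107)/(0.852 + j0.107)

Z_L ≈ 65.6 − j14.6 Ω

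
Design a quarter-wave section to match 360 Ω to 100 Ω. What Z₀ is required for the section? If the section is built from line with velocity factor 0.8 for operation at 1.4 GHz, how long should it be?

Z_qwt = √(Z_0·R_L) = √(100 × 360) = √36000
λ = 0.8·c/f = 0.171 m, so l = λ/4 = 0.0429 m

Z_qwt ≈ 190 Ω; length ≈ 4.29 cm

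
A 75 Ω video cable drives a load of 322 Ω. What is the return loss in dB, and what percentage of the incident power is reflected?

Γ = (322 − 75)/(322 + 75) = 0.622
RL = −20·log₁₀(0.622) = 4.12 dB
P_refl/P_inc = |Γ|² = 0.387

RL ≈ 4.12 dB; 38.7% of incident power reflected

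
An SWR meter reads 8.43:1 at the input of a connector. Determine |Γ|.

|Γ| = (S − 1)/(S + 1) = (8.43 − 1)/(8.43 + 1) = 7.43/9.43

|Γ| ≈ 0.788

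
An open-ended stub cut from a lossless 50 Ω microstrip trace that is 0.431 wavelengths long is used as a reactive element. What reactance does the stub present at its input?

X_in ≈ 108 Ω (inductive)

βl = 2π × 0.431 = 155°
tan(βl) = -0.463
For an open-ended stub, Z_in = −jZ_0·cot(βl) = −jZ_0/tan(βl)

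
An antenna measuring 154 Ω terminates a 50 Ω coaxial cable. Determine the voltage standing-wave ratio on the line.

VSWR ≈ 3.08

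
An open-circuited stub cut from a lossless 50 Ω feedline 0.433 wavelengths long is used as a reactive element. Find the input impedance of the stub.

βl = 2π × 0.433 = 156°
tan(βl) = -0.448
For an open-circuited stub, Z_in = −jZ_0·cot(βl) = −jZ_0/tan(βl)

Z_in ≈ +j112 Ω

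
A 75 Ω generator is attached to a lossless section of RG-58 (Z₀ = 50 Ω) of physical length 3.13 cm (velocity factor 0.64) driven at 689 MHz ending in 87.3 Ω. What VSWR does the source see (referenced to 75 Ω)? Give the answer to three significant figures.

VSWR ≈ 1.91

λ = v/f = 0.64·c / 689 MHz = 0.279 m
βl = 2π·l/λ = 2π × 0.112 = 40.4°
tan(βl) = 0.852
Z_in = Z_0·(Z_L + jZ_0·tanβl)/(Z_0 + jZ_L·tanβl) = 46.9 − j27.2 Ω
Γ_s = (Z_in − Z_s)/(Z_in + Z_s) = (-28.1 − j27.2)/(122 − j27.2), |Γ_s| = 0.313
VSWR = (1 + |Γ_s|)/(1 − |Γ_s|)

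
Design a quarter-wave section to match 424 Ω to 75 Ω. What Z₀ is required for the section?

Z_qwt = √(Z_0·R_L) = √(75 × 424) = √31800

Z_qwt ≈ 178 Ω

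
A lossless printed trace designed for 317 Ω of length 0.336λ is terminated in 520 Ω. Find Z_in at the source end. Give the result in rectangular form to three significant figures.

Z_in ≈ 232 + j105 Ω

βl = 2π × 0.336 = 121°
tan(βl) = tan(121°) = -1.67
Z_in = Z_0·(Z_L + jZ_0·tanβl)/(Z_0 + jZ_L·tanβl)
     = 317·(520 − j528)/(317 − j867)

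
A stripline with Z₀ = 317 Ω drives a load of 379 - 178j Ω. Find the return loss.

RL ≈ 11.6 dB

Γ = (62 − j178)/(696 − j178), |Γ| = 0.262
RL = −20·log₁₀|Γ| = −20·log₁₀(0.262)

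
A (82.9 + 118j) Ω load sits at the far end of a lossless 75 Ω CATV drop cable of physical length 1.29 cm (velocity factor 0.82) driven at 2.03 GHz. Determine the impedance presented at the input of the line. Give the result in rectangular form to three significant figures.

Z_in ≈ 164 − j141 Ω

λ = v/f = 0.82·c / 2.03 GHz = 0.121 m
βl = 2π·l/λ = 2π × 0.106 = 38.3°
tan(βl) = tan(38.3°) = 0.79
Z_in = Z_0·(Z_L + jZ_0·tanβl)/(Z_0 + jZ_L·tanβl)
     = 75·(82.9 + j177)/(-18.3 + j65.5)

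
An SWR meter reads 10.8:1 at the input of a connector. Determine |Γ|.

|Γ| = (S − 1)/(S + 1) = (10.8 − 1)/(10.8 + 1) = 9.8/11.8

|Γ| ≈ 0.831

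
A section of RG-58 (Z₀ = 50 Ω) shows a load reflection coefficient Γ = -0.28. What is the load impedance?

Z_L ≈ 28.1 Ω

Z_L = Z_0·(1 + Γ)/(1 − Γ) = 50·(0.72)/(1.28)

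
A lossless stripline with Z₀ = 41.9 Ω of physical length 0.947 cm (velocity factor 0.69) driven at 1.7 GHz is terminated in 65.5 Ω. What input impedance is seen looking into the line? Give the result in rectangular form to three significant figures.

Z_in ≈ 49.7 − j19 Ω

λ = v/f = 0.69·c / 1.7 GHz = 0.122 m
βl = 2π·l/λ = 2π × 0.0778 = 28°
tan(βl) = tan(28°) = 0.532
Z_in = Z_0·(Z_L + jZ_0·tanβl)/(Z_0 + jZ_L·tanβl)
     = 41.9·(65.5 + j22.3)/(41.9 + j34.8)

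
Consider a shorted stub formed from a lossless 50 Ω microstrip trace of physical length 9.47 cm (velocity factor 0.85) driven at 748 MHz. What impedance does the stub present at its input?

λ = v/f = 0.85·c / 748 MHz = 0.341 m
βl = 2π·l/λ = 2π × 0.278 = 100°
tan(βl) = -5.67
For a shorted stub, Z_in = jZ_0·tan(βl)

Z_in ≈ −j283 Ω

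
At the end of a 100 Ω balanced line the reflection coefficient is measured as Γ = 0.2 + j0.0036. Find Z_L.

Z_L ≈ 150 + j1.12 Ω

Z_L = Z_0·(1 + Γ)/(1 − Γ) = 100·(1.2 + j0.0036)/(0.8 − j0.0036)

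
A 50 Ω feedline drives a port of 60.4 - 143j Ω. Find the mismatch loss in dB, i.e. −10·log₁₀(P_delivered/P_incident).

Γ = (10.4 − j143)/(110.4 − j143), |Γ| = 0.794
|Γ|² = 0.63, so P_del/P_inc = 1 − |Γ|² = 0.37
ML = −10·log₁₀(1 − |Γ|²)

mismatch loss ≈ 4.32 dB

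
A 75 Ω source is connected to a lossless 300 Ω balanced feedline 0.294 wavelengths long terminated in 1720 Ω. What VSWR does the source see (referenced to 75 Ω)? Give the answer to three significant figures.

βl = 2π × 0.294 = 106°
tan(βl) = -3.52
Z_in = Z_0·(Z_L + jZ_0·tanβl)/(Z_0 + jZ_L·tanβl) = 56.4 + j82.3 Ω
Γ_s = (Z_in − Z_s)/(Z_in + Z_s) = (-18.6 + j82.3)/(131 + j82.3), |Γ_s| = 0.544
VSWR = (1 + |Γ_s|)/(1 − |Γ_s|)

VSWR ≈ 3.39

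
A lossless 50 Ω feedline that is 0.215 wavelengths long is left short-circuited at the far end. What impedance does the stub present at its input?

Z_in ≈ +j224 Ω

βl = 2π × 0.215 = 77.4°
tan(βl) = 4.47
For a short-circuited stub, Z_in = jZ_0·tan(βl)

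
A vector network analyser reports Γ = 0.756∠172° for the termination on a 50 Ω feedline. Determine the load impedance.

Z_L ≈ 6.98 + j3.43 Ω

Z_L = Z_0·(1 + Γ)/(1 − Γ) = 50·(0.251 + j0.105)/(1.75 − j0.105)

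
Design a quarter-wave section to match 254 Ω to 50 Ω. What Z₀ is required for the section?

Z_qwt ≈ 113 Ω

Z_qwt = √(Z_0·R_L) = √(50 × 254) = √12700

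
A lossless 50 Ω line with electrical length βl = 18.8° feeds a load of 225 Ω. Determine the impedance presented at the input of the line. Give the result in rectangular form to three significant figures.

tan(βl) = tan(18.8°) = 0.34
Z_in = Z_0·(Z_L + jZ_0·tanβl)/(Z_0 + jZ_L·tanβl)
     = 50·(225 + j17)/(50 + j76.6)

Z_in ≈ 75 − j97.9 Ω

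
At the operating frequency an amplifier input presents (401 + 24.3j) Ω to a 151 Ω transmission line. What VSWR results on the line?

Γ = (Z_L − Z_0)/(Z_L + Z_0) = (250 + j24.3)/(552 + j24.3)
|Γ| = 251/553 = 0.455
VSWR = (1 + |Γ|)/(1 − |Γ|) = 1.45/0.545

VSWR ≈ 2.67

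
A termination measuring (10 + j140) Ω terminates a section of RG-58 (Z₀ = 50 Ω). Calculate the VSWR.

Γ = (Z_L − Z_0)/(Z_L + Z_0) = (-40 + j140)/(60 + j140)
|Γ| = 146/152 = 0.956
VSWR = (1 + |Γ|)/(1 − |Γ|) = 1.96/0.0441

VSWR ≈ 44.4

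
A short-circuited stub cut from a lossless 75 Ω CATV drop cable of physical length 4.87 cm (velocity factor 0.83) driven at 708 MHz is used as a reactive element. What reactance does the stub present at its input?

λ = v/f = 0.83·c / 708 MHz = 0.352 m
βl = 2π·l/λ = 2π × 0.138 = 49.9°
tan(βl) = 1.19
For a short-circuited stub, Z_in = jZ_0·tan(βl)

X_in ≈ 88.9 Ω (inductive)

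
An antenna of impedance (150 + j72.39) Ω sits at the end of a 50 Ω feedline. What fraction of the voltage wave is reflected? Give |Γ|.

|Γ| ≈ 0.58

Γ = (Z_L − Z_0)/(Z_L + Z_0) = (100 + j72.39)/(200 + j72.39)
|Γ| = 123/213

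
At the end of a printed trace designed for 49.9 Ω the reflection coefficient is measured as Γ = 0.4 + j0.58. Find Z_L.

Z_L = Z_0·(1 + Γ)/(1 − Γ) = 49.9·(1.4 + j0.58)/(0.6 − j0.58)

Z_L ≈ 36.1 + j83.1 Ω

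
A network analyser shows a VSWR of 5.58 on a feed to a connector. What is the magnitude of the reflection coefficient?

|Γ| = (S − 1)/(S + 1) = (5.58 − 1)/(5.58 + 1) = 4.58/6.58

|Γ| ≈ 0.696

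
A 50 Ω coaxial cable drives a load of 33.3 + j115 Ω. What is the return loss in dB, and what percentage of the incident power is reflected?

Γ = (-16.7 + j115)/(83.3 + j115), |Γ| = 0.818
RL = −20·log₁₀(0.818) = 1.74 dB
P_refl/P_inc = |Γ|² = 0.67

RL ≈ 1.74 dB; 67% of incident power reflected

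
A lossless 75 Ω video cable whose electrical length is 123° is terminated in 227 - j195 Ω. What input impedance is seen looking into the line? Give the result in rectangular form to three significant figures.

Z_in ≈ 24.9 + j64.7 Ω

tan(βl) = tan(123°) = -1.54
Z_in = Z_0·(Z_L + jZ_0·tanβl)/(Z_0 + jZ_L·tanβl)
     = 75·(227 − j310)/(-225 − j350)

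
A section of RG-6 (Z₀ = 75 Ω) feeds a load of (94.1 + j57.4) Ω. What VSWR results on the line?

Γ = (Z_L − Z_0)/(Z_L + Z_0) = (19.1 + j57.4)/(169.1 + j57.4)
|Γ| = 60.5/179 = 0.339
VSWR = (1 + |Γ|)/(1 − |Γ|) = 1.34/0.661

VSWR ≈ 2.02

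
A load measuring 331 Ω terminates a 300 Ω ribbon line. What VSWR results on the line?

For a purely resistive load, VSWR = R_L/Z_0 or Z_0/R_L (whichever > 1) = 331/300

VSWR ≈ 1.1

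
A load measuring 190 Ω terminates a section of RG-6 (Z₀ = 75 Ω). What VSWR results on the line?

For a purely resistive load, VSWR = R_L/Z_0 or Z_0/R_L (whichever > 1) = 190/75

VSWR ≈ 2.53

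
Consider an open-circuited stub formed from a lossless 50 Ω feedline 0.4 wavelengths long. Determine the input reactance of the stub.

X_in ≈ 68.8 Ω (inductive)

βl = 2π × 0.4 = 144°
tan(βl) = -0.727
For an open-circuited stub, Z_in = −jZ_0·cot(βl) = −jZ_0/tan(βl)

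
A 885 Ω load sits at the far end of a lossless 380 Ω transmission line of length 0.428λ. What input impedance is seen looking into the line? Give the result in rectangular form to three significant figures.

Z_in ≈ 480 + j358 Ω

βl = 2π × 0.428 = 154°
tan(βl) = tan(154°) = -0.486
Z_in = Z_0·(Z_L + jZ_0·tanβl)/(Z_0 + jZ_L·tanβl)
     = 380·(885 − j185)/(380 − j430)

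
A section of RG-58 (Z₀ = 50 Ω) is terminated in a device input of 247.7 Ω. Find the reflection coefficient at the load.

Γ = 0.664

Γ = (Z_L − Z_0)/(Z_L + Z_0) = (247.7 − 50)/(247.7 + 50) = 197.7/297.7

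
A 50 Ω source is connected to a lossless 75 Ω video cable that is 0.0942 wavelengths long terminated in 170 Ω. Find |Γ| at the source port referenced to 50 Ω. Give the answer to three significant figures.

βl = 2π × 0.0942 = 33.9°
tan(βl) = 0.672
Z_in = Z_0·(Z_L + jZ_0·tanβl)/(Z_0 + jZ_L·tanβl) = 74.3 − j62.8 Ω
Γ_s = (Z_in − Z_s)/(Z_in + Z_s) = (24.3 − j62.8)/(124 − j62.8), |Γ_s| = 0.484

|Γ| ≈ 0.484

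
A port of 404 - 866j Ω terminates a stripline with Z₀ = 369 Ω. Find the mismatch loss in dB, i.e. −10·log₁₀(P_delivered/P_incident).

mismatch loss ≈ 3.54 dB

Γ = (35 − j866)/(773 − j866), |Γ| = 0.747
|Γ|² = 0.557, so P_del/P_inc = 1 − |Γ|² = 0.443
ML = −10·log₁₀(1 − |Γ|²)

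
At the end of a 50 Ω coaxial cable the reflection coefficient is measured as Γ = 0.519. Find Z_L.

Z_L = Z_0·(1 + Γ)/(1 − Γ) = 50·(1.52)/(0.481)

Z_L ≈ 158 Ω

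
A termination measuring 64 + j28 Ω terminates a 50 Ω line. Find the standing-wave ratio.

VSWR ≈ 1.73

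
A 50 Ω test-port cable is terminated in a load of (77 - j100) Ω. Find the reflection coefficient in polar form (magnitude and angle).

Γ ≈ 0.641 ∠ -36.7°

Γ = (Z_L − Z_0)/(Z_L + Z_0) = (27 − j100)/(127 − j100)
|Γ| = 104/162 = 0.641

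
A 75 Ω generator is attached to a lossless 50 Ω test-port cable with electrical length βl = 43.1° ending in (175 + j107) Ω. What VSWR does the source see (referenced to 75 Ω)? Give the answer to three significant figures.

VSWR ≈ 4.67

tan(βl) = 0.936
Z_in = Z_0·(Z_L + jZ_0·tanβl)/(Z_0 + jZ_L·tanβl) = 28 − j62 Ω
Γ_s = (Z_in − Z_s)/(Z_in + Z_s) = (-47 − j62)/(103 − j62), |Γ_s| = 0.647
VSWR = (1 + |Γ_s|)/(1 − |Γ_s|)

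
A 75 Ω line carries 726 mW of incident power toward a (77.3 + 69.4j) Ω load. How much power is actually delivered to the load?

P_delivered ≈ 601 mW

|Γ| = |(2.3 + j69.4)/(152.3 + j69.4)| = 0.415
|Γ|² = 0.172
P_refl = |Γ|²·P_inc = 125 mW, P_del = (1 − |Γ|²)·P_inc = 601 mW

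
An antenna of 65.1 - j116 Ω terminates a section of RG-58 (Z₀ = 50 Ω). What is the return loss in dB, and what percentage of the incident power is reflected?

RL ≈ 2.9 dB; 51.2% of incident power reflected

Γ = (15.1 − j116)/(115.1 − j116), |Γ| = 0.716
RL = −20·log₁₀(0.716) = 2.9 dB
P_refl/P_inc = |Γ|² = 0.512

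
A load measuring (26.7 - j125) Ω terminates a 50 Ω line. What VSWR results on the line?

VSWR ≈ 14

Γ = (Z_L − Z_0)/(Z_L + Z_0) = (-23.3 − j125)/(76.7 − j125)
|Γ| = 127/147 = 0.867
VSWR = (1 + |Γ|)/(1 − |Γ|) = 1.87/0.133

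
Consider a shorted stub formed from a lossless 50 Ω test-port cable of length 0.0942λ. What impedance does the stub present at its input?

βl = 2π × 0.0942 = 33.9°
tan(βl) = 0.672
For a shorted stub, Z_in = jZ_0·tan(βl)

Z_in ≈ +j33.6 Ω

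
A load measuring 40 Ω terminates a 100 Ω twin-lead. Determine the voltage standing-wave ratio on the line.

VSWR ≈ 2.5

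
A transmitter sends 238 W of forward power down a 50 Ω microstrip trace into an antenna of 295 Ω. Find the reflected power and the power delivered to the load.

Γ = (295 − 50)/(295 + 50) = 0.71
|Γ|² = 0.504
P_refl = |Γ|²·P_inc = 120 W, P_del = (1 − |Γ|²)·P_inc = 118 W

P_reflected ≈ 120 W; P_delivered ≈ 118 W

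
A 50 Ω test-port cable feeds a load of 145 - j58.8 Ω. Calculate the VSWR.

VSWR ≈ 3.43

Γ = (Z_L − Z_0)/(Z_L + Z_0) = (95 − j58.8)/(195 − j58.8)
|Γ| = 112/204 = 0.549
VSWR = (1 + |Γ|)/(1 − |Γ|) = 1.55/0.451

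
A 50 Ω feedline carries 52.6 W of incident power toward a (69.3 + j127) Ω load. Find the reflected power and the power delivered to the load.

P_reflected ≈ 28.6 W; P_delivered ≈ 24 W

|Γ| = |(19.3 + j127)/(119.3 + j127)| = 0.737
|Γ|² = 0.544
P_refl = |Γ|²·P_inc = 28.6 W, P_del = (1 − |Γ|²)·P_inc = 24 W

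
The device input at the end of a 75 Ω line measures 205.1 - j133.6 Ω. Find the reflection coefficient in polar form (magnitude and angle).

Γ ≈ 0.601 ∠ -20.3°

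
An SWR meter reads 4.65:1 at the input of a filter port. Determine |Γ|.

|Γ| = (S − 1)/(S + 1) = (4.65 − 1)/(4.65 + 1) = 3.65/5.65

|Γ| ≈ 0.646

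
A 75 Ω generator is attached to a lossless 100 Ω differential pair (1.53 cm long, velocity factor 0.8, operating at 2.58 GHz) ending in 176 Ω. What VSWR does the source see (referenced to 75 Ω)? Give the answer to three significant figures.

VSWR ≈ 1.66

λ = v/f = 0.8·c / 2.58 GHz = 0.093 m
βl = 2π·l/λ = 2π × 0.164 = 59.2°
tan(βl) = 1.68
Z_in = Z_0·(Z_L + jZ_0·tanβl)/(Z_0 + jZ_L·tanβl) = 69.1 − j36.2 Ω
Γ_s = (Z_in − Z_s)/(Z_in + Z_s) = (-5.93 − j36.2)/(144 − j36.2), |Γ_s| = 0.247
VSWR = (1 + |Γ_s|)/(1 − |Γ_s|)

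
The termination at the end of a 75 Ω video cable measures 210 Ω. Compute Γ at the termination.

Γ = (Z_L − Z_0)/(Z_L + Z_0) = (210 − 75)/(210 + 75) = 135/285

Γ = 0.474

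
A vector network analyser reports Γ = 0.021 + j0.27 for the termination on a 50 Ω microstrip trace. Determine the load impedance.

Z_L = Z_0·(1 + Γ)/(1 − Γ) = 50·(1.02 + j0.27)/(0.979 − j0.27)

Z_L ≈ 44.9 + j26.2 Ω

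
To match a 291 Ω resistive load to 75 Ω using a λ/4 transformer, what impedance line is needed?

Z_qwt ≈ 148 Ω

Z_qwt = √(Z_0·R_L) = √(75 × 291) = √21820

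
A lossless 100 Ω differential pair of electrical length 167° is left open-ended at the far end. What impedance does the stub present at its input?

tan(βl) = -0.231
For an open-ended stub, Z_in = −jZ_0·cot(βl) = −jZ_0/tan(βl)

Z_in ≈ +j433 Ω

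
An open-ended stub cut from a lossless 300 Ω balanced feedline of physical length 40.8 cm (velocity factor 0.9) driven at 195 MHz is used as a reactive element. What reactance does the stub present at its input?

λ = v/f = 0.9·c / 195 MHz = 1.38 m
βl = 2π·l/λ = 2π × 0.295 = 106°
tan(βl) = -3.47
For an open-ended stub, Z_in = −jZ_0·cot(βl) = −jZ_0/tan(βl)

X_in ≈ 86.5 Ω (inductive)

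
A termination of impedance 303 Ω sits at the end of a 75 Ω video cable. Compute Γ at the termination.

Γ = (Z_L − Z_0)/(Z_L + Z_0) = (303 − 75)/(303 + 75) = 228/378

Γ = 0.603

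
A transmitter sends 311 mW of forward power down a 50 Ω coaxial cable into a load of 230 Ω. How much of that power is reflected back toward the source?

Γ = (230 − 50)/(230 + 50) = 0.643
|Γ|² = 0.413
P_refl = |Γ|²·P_inc = 129 mW, P_del = (1 − |Γ|²)·P_inc = 182 mW

P_reflected ≈ 129 mW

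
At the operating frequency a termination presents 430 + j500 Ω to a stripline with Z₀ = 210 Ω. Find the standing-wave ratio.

VSWR ≈ 5.11

Γ = (Z_L − Z_0)/(Z_L + Z_0) = (220 + j500)/(640 + j500)
|Γ| = 546/812 = 0.673
VSWR = (1 + |Γ|)/(1 − |Γ|) = 1.67/0.327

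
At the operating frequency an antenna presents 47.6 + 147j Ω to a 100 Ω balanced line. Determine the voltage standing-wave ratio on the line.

Γ = (Z_L − Z_0)/(Z_L + Z_0) = (-52.4 + j147)/(147.6 + j147)
|Γ| = 156/208 = 0.749
VSWR = (1 + |Γ|)/(1 − |Γ|) = 1.75/0.251

VSWR ≈ 6.97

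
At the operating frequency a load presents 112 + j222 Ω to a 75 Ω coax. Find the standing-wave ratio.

VSWR ≈ 7.9

Γ = (Z_L − Z_0)/(Z_L + Z_0) = (37 + j222)/(187 + j222)
|Γ| = 225/290 = 0.775
VSWR = (1 + |Γ|)/(1 − |Γ|) = 1.78/0.225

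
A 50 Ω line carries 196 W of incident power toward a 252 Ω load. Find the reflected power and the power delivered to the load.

P_reflected ≈ 87.7 W; P_delivered ≈ 108 W

Γ = (252 − 50)/(252 + 50) = 0.669
|Γ|² = 0.447
P_refl = |Γ|²·P_inc = 87.7 W, P_del = (1 − |Γ|²)·P_inc = 108 W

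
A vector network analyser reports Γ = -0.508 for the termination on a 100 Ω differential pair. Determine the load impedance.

Z_L = Z_0·(1 + Γ)/(1 − Γ) = 100·(0.492)/(1.51)

Z_L ≈ 32.6 Ω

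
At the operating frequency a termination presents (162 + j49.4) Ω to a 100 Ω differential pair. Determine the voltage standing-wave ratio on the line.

VSWR ≈ 1.85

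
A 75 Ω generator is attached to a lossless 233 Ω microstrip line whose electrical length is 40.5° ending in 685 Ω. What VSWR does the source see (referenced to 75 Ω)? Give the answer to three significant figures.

tan(βl) = 0.854
Z_in = Z_0·(Z_L + jZ_0·tanβl)/(Z_0 + jZ_L·tanβl) = 162 − j208 Ω
Γ_s = (Z_in − Z_s)/(Z_in + Z_s) = (87.2 − j208)/(237 − j208), |Γ_s| = 0.715
VSWR = (1 + |Γ_s|)/(1 − |Γ_s|)

VSWR ≈ 6.02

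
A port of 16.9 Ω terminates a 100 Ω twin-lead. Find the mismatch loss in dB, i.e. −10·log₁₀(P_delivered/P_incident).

mismatch loss ≈ 3.06 dB

Γ = (16.9 − 100)/(16.9 + 100) = -0.711
|Γ|² = 0.505, so P_del/P_inc = 1 − |Γ|² = 0.495
ML = −10·log₁₀(1 − |Γ|²)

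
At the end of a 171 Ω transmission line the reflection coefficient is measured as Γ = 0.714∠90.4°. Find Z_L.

Z_L = Z_0·(1 + Γ)/(1 − Γ) = 171·(0.995 + j0.714)/(1 − j0.714)

Z_L ≈ 55.2 + j161 Ω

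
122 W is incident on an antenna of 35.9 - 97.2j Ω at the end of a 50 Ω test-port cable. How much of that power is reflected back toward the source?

P_reflected ≈ 69.9 W

|Γ| = |(-14.1 − j97.2)/(85.9 − j97.2)| = 0.757
|Γ|² = 0.573
P_refl = |Γ|²·P_inc = 69.9 W, P_del = (1 − |Γ|²)·P_inc = 52.1 W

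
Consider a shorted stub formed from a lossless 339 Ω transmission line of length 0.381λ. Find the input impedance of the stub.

βl = 2π × 0.381 = 137°
tan(βl) = -0.927
For a shorted stub, Z_in = jZ_0·tan(βl)

Z_in ≈ −j314 Ω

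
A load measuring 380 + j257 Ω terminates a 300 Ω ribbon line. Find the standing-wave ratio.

VSWR ≈ 2.18

Γ = (Z_L − Z_0)/(Z_L + Z_0) = (80 + j257)/(680 + j257)
|Γ| = 269/727 = 0.37
VSWR = (1 + |Γ|)/(1 − |Γ|) = 1.37/0.63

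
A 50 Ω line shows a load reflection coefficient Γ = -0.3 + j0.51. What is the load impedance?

Z_L ≈ 16.7 + j26.2 Ω

Z_L = Z_0·(1 + Γ)/(1 − Γ) = 50·(0.7 + j0.51)/(1.3 − j0.51)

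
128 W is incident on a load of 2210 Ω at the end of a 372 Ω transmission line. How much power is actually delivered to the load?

Γ = (2210 − 372)/(2210 + 372) = 0.712
|Γ|² = 0.507
P_refl = |Γ|²·P_inc = 64.9 W, P_del = (1 − |Γ|²)·P_inc = 63.1 W

P_delivered ≈ 63.1 W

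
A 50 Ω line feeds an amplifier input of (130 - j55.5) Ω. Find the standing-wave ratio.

VSWR ≈ 3.14

Γ = (Z_L − Z_0)/(Z_L + Z_0) = (80 − j55.5)/(180 − j55.5)
|Γ| = 97.4/188 = 0.517
VSWR = (1 + |Γ|)/(1 − |Γ|) = 1.52/0.483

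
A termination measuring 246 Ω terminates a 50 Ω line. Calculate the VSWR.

VSWR ≈ 4.92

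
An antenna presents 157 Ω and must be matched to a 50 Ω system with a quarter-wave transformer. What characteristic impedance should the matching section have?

Z_qwt ≈ 88.6 Ω

Z_qwt = √(Z_0·R_L) = √(50 × 157) = √7850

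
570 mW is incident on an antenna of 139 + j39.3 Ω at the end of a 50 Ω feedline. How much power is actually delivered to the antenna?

|Γ| = |(89 + j39.3)/(189 + j39.3)| = 0.504
|Γ|² = 0.254
P_refl = |Γ|²·P_inc = 145 mW, P_del = (1 − |Γ|²)·P_inc = 425 mW

P_delivered ≈ 425 mW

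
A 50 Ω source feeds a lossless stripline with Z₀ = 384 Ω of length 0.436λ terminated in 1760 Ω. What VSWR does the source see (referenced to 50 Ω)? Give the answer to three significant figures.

VSWR ≈ 30.1

βl = 2π × 0.436 = 157°
tan(βl) = -0.425
Z_in = Z_0·(Z_L + jZ_0·tanβl)/(Z_0 + jZ_L·tanβl) = 433 + j681 Ω
Γ_s = (Z_in − Z_s)/(Z_in + Z_s) = (383 + j681)/(483 + j681), |Γ_s| = 0.936
VSWR = (1 + |Γ_s|)/(1 − |Γ_s|)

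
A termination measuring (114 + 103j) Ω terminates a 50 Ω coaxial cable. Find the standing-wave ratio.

VSWR ≈ 4.35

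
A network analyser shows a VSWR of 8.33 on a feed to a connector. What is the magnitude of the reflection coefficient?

|Γ| ≈ 0.786

|Γ| = (S − 1)/(S + 1) = (8.33 − 1)/(8.33 + 1) = 7.33/9.33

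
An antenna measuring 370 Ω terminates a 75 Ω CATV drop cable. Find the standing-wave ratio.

For a purely resistive load, VSWR = R_L/Z_0 or Z_0/R_L (whichever > 1) = 370/75

VSWR ≈ 4.93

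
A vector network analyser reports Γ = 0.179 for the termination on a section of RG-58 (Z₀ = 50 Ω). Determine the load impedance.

Z_L ≈ 71.8 Ω

Z_L = Z_0·(1 + Γ)/(1 − Γ) = 50·(1.18)/(0.821)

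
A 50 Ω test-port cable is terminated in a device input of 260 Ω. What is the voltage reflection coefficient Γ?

Γ = 0.677

Γ = (Z_L − Z_0)/(Z_L + Z_0) = (260 − 50)/(260 + 50) = 210/310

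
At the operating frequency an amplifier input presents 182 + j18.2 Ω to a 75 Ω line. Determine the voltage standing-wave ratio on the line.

Γ = (Z_L − Z_0)/(Z_L + Z_0) = (107 + j18.2)/(257 + j18.2)
|Γ| = 109/258 = 0.421
VSWR = (1 + |Γ|)/(1 − |Γ|) = 1.42/0.579

VSWR ≈ 2.46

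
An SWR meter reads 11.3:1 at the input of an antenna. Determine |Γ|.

|Γ| ≈ 0.837

|Γ| = (S − 1)/(S + 1) = (11.3 − 1)/(11.3 + 1) = 10.3/12.3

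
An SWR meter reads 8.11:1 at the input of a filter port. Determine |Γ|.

|Γ| ≈ 0.78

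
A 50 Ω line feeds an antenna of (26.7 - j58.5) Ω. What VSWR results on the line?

VSWR ≈ 4.76

Γ = (Z_L − Z_0)/(Z_L + Z_0) = (-23.3 − j58.5)/(76.7 − j58.5)
|Γ| = 63/96.5 = 0.653
VSWR = (1 + |Γ|)/(1 − |Γ|) = 1.65/0.347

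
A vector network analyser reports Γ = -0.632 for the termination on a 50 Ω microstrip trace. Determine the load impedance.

Z_L ≈ 11.3 Ω

Z_L = Z_0·(1 + Γ)/(1 − Γ) = 50·(0.368)/(1.63)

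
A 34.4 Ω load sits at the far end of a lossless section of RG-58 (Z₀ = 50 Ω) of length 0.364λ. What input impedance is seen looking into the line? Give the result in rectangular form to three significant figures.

βl = 2π × 0.364 = 131°
tan(βl) = tan(131°) = -1.15
Z_in = Z_0·(Z_L + jZ_0·tanβl)/(Z_0 + jZ_L·tanβl)
     = 50·(34.4 − j57.4)/(50 − j39.5)

Z_in ≈ 49.1 − j18.6 Ω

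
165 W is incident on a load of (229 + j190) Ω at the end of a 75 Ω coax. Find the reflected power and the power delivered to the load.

P_reflected ≈ 76.8 W; P_delivered ≈ 88.2 W

|Γ| = |(154 + j190)/(304 + j190)| = 0.682
|Γ|² = 0.465
P_refl = |Γ|²·P_inc = 76.8 W, P_del = (1 − |Γ|²)·P_inc = 88.2 W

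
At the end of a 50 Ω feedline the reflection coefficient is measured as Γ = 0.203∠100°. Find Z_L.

Z_L ≈ 43.1 + j18 Ω

Z_L = Z_0·(1 + Γ)/(1 − Γ) = 50·(0.965 + j0.2)/(1.04 − j0.2)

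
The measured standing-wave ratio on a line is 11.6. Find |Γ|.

|Γ| ≈ 0.841

|Γ| = (S − 1)/(S + 1) = (11.6 − 1)/(11.6 + 1) = 10.6/12.6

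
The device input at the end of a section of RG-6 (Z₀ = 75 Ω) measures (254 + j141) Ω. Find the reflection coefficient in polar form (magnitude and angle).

Γ ≈ 0.637 ∠ 15°

Γ = (Z_L − Z_0)/(Z_L + Z_0) = (179 + j141)/(329 + j141)
|Γ| = 228/358 = 0.637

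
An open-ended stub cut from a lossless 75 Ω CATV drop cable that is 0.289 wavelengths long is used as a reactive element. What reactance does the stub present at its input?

X_in ≈ 18.8 Ω (inductive)

βl = 2π × 0.289 = 104°
tan(βl) = -4
For an open-ended stub, Z_in = −jZ_0·cot(βl) = −jZ_0/tan(βl)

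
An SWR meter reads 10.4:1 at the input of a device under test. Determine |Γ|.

|Γ| ≈ 0.825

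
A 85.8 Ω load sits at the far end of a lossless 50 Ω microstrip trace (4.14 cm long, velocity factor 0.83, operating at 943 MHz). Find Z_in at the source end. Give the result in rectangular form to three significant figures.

Z_in ≈ 36.5 − j19.1 Ω

λ = v/f = 0.83·c / 943 MHz = 0.264 m
βl = 2π·l/λ = 2π × 0.157 = 56.4°
tan(βl) = tan(56.4°) = 1.51
Z_in = Z_0·(Z_L + jZ_0·tanβl)/(Z_0 + jZ_L·tanβl)
     = 50·(85.8 + j75.4)/(50 + j129)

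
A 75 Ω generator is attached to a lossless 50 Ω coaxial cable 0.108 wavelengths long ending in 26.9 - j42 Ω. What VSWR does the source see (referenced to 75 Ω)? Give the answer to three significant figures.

VSWR ≈ 5.09

βl = 2π × 0.108 = 38.9°
tan(βl) = 0.806
Z_in = Z_0·(Z_L + jZ_0·tanβl)/(Z_0 + jZ_L·tanβl) = 14.8 − j4.83 Ω
Γ_s = (Z_in − Z_s)/(Z_in + Z_s) = (-60.2 − j4.83)/(89.8 − j4.83), |Γ_s| = 0.672
VSWR = (1 + |Γ_s|)/(1 − |Γ_s|)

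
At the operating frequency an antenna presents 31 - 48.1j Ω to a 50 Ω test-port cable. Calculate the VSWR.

Γ = (Z_L − Z_0)/(Z_L + Z_0) = (-19 − j48.1)/(81 − j48.1)
|Γ| = 51.7/94.2 = 0.549
VSWR = (1 + |Γ|)/(1 − |Γ|) = 1.55/0.451

VSWR ≈ 3.43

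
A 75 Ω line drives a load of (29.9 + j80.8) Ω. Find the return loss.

RL ≈ 3.11 dB

Γ = (-45.1 + j80.8)/(104.9 + j80.8), |Γ| = 0.699
RL = −20·log₁₀|Γ| = −20·log₁₀(0.699)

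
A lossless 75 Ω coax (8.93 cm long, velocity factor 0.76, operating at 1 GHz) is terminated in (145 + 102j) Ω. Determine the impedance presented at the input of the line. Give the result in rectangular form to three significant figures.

Z_in ≈ 35 + j45.7 Ω

λ = v/f = 0.76·c / 1 GHz = 0.228 m
βl = 2π·l/λ = 2π × 0.392 = 141°
tan(βl) = tan(141°) = -0.81
Z_in = Z_0·(Z_L + jZ_0·tanβl)/(Z_0 + jZ_L·tanβl)
     = 75·(145 + j41.3)/(158 − j117)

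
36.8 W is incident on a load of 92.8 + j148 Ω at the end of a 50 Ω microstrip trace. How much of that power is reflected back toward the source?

P_reflected ≈ 20.7 W

|Γ| = |(42.8 + j148)/(142.8 + j148)| = 0.749
|Γ|² = 0.561
P_refl = |Γ|²·P_inc = 20.7 W, P_del = (1 − |Γ|²)·P_inc = 16.1 W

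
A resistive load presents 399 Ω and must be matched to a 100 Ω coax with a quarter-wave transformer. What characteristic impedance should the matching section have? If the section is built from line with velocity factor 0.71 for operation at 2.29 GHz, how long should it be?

Z_qwt = √(Z_0·R_L) = √(100 × 399) = √39900
λ = 0.71·c/f = 0.093 m, so l = λ/4 = 0.0233 m

Z_qwt ≈ 200 Ω; length ≈ 2.33 cm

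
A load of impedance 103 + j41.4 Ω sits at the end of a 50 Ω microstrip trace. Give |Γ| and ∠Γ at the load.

Γ ≈ 0.424 ∠ 22.9°

Γ = (Z_L − Z_0)/(Z_L + Z_0) = (53 + j41.4)/(153 + j41.4)
|Γ| = 67.3/159 = 0.424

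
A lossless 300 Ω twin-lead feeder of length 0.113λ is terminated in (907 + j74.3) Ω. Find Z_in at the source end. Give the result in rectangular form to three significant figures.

Z_in ≈ 214 − j284 Ω

βl = 2π × 0.113 = 40.7°
tan(βl) = tan(40.7°) = 0.86
Z_in = Z_0·(Z_L + jZ_0·tanβl)/(Z_0 + jZ_L·tanβl)
     = 300·(907 + j332)/(236 + j780)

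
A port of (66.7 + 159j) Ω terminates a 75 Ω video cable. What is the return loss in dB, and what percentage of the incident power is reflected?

RL ≈ 2.53 dB; 55.9% of incident power reflected

Γ = (-8.3 + j159)/(141.7 + j159), |Γ| = 0.748
RL = −20·log₁₀(0.748) = 2.53 dB
P_refl/P_inc = |Γ|² = 0.559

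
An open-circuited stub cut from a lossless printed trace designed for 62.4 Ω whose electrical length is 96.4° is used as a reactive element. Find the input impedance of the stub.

Z_in ≈ +j7 Ω

tan(βl) = -8.92
For an open-circuited stub, Z_in = −jZ_0·cot(βl) = −jZ_0/tan(βl)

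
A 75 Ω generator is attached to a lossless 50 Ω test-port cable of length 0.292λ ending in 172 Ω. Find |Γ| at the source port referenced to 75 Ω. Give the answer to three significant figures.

|Γ| ≈ 0.665

βl = 2π × 0.292 = 105°
tan(βl) = -3.7
Z_in = Z_0·(Z_L + jZ_0·tanβl)/(Z_0 + jZ_L·tanβl) = 15.5 + j12.3 Ω
Γ_s = (Z_in − Z_s)/(Z_in + Z_s) = (-59.5 + j12.3)/(90.5 + j12.3), |Γ_s| = 0.665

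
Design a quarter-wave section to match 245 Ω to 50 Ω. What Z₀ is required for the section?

Z_qwt = √(Z_0·R_L) = √(50 × 245) = √12250

Z_qwt ≈ 111 Ω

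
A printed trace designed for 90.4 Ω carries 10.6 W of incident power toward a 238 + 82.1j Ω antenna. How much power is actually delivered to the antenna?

P_delivered ≈ 7.96 W

|Γ| = |(147.6 + j82.1)/(328.4 + j82.1)| = 0.499
|Γ|² = 0.249
P_refl = |Γ|²·P_inc = 2.64 W, P_del = (1 − |Γ|²)·P_inc = 7.96 W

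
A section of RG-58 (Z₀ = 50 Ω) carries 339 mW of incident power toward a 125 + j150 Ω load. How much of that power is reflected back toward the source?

P_reflected ≈ 179 mW

|Γ| = |(75 + j150)/(175 + j150)| = 0.728
|Γ|² = 0.529
P_refl = |Γ|²·P_inc = 179 mW, P_del = (1 − |Γ|²)·P_inc = 160 mW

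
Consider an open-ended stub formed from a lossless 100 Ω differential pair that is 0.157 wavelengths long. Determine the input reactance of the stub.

X_in ≈ -66.1 Ω (capacitive)

βl = 2π × 0.157 = 56.5°
tan(βl) = 1.51
For an open-ended stub, Z_in = −jZ_0·cot(βl) = −jZ_0/tan(βl)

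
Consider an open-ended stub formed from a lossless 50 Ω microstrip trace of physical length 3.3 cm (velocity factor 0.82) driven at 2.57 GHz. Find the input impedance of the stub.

Z_in ≈ +j33.9 Ω

λ = v/f = 0.82·c / 2.57 GHz = 0.0957 m
βl = 2π·l/λ = 2π × 0.345 = 124°
tan(βl) = -1.48
For an open-ended stub, Z_in = −jZ_0·cot(βl) = −jZ_0/tan(βl)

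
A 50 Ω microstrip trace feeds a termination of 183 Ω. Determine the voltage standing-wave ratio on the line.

VSWR ≈ 3.66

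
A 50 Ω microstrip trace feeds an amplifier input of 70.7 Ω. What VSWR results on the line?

VSWR ≈ 1.41

For a purely resistive load, VSWR = R_L/Z_0 or Z_0/R_L (whichever > 1) = 70.7/50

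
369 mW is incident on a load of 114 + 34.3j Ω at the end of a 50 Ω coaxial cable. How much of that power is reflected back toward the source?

|Γ| = |(64 + j34.3)/(164 + j34.3)| = 0.433
|Γ|² = 0.188
P_refl = |Γ|²·P_inc = 69.3 mW, P_del = (1 − |Γ|²)·P_inc = 300 mW

P_reflected ≈ 69.3 mW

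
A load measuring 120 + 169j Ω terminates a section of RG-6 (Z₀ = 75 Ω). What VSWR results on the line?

Γ = (Z_L − Z_0)/(Z_L + Z_0) = (45 + j169)/(195 + j169)
|Γ| = 175/258 = 0.678
VSWR = (1 + |Γ|)/(1 − |Γ|) = 1.68/0.322

VSWR ≈ 5.21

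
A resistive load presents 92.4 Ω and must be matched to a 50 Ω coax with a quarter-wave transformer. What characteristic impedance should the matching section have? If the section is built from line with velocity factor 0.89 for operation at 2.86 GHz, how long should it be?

Z_qwt ≈ 68 Ω; length ≈ 2.33 cm

Z_qwt = √(Z_0·R_L) = √(50 × 92.4) = √4620
λ = 0.89·c/f = 0.0934 m, so l = λ/4 = 0.0233 m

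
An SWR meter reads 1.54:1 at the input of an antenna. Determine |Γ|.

|Γ| ≈ 0.213

|Γ| = (S − 1)/(S + 1) = (1.54 − 1)/(1.54 + 1) = 0.54/2.54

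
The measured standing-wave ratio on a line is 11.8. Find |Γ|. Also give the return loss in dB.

|Γ| = (S − 1)/(S + 1) = (11.8 − 1)/(11.8 + 1) = 10.8/12.8
RL = −20·log₁₀|Γ| = −20·log₁₀(0.844)

|Γ| ≈ 0.844; return loss ≈ 1.48 dB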